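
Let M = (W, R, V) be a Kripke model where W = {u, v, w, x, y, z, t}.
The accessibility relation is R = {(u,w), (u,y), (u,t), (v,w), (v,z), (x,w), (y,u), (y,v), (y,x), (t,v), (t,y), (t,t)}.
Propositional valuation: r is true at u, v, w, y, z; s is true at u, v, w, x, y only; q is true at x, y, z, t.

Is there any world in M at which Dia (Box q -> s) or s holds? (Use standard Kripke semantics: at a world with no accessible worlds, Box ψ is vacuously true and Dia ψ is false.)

Let φ = Dia (Box q -> s) or s. Evaluate φ at each world:
  u (successors {w, y, t}): φ is true.
  v (successors {w, z}): φ is true.
  w (successors ∅): φ is true.
  x (successors {w}): φ is true.
  y (successors {u, v, x}): φ is true.
  z (successors ∅): φ is false.
  t (successors {v, y, t}): φ is true.
Detail at u (witness):
  At u: Dia (Box q -> s) is true, s is true, so Dia (Box q -> s) or s is true.
    At u: Dia (Box q -> s) requires Box q -> s at some successor in {w, y, t}.
      Box q -> s holds at w, so Dia (Box q -> s) is true at u.

Yes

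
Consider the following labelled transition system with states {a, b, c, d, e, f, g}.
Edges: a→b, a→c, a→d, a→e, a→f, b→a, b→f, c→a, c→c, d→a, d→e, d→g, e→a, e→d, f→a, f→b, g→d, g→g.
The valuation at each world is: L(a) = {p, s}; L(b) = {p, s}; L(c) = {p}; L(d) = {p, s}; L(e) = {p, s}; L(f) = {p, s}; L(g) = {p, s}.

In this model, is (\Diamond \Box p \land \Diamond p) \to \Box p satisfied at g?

At g: \Diamond \Box p \land \Diamond p is true, \Box p is true, so (\Diamond \Box p \land \Diamond p) \to \Box p is true.
  At g: \Diamond \Box p is true, \Diamond p is true, so \Diamond \Box p \land \Diamond p is true.
    At g: \Diamond \Box p requires \Box p at some successor in {d, g}.
      \Box p holds at d, so \Diamond \Box p is true at g.
    At g: \Diamond p requires p at some successor in {d, g}.
      p holds at d, so \Diamond p is true at g.
  At g: \Box p requires p at every successor {d, g}.
    At d: p is true.
    At g: p is true.
  So \Box p is true at g.

Yes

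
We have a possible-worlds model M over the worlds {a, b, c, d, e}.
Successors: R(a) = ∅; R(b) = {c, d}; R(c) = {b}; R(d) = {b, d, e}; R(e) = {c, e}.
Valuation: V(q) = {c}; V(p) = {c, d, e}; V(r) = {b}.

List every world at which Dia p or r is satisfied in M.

b, d, e

Recall that Dia ψ holds at a world iff ψ holds at some accessible world.
Let φ = Dia p or r. Evaluate φ at each world:
  a (successors ∅): φ is false.
  b (successors {c, d}): φ is true.
  c (successors {b}): φ is false.
  d (successors {b, d, e}): φ is true.
  e (successors {c, e}): φ is true.
For instance, at b:
  At b: Dia p is true, r is true, so Dia p or r is true.
    At b: Dia p requires p at some successor in {c, d}.
      p holds at c, so Dia p is true at b.
Satisfying worlds: {b, d, e}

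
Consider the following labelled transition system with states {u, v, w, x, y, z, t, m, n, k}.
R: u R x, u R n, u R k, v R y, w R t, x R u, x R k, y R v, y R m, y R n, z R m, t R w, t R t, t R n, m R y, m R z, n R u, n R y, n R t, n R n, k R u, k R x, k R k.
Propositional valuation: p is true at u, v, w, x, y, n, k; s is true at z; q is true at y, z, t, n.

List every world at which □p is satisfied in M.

u, v, x, k

Let φ = □p. Evaluate φ at each world:
  u (successors {x, n, k}): φ is true.
  v (successors {y}): φ is true.
  w (successors {t}): φ is false.
  x (successors {u, k}): φ is true.
  y (successors {v, m, n}): φ is false.
  z (successors {m}): φ is false.
  t (successors {w, t, n}): φ is false.
  m (successors {y, z}): φ is false.
  n (successors {u, y, t, n}): φ is false.
  k (successors {u, x, k}): φ is true.
For instance, at x:
  At x: □p requires p at every successor {u, k}.
    At u: p is true.
    At k: p is true.
  So □p is true at x.
Satisfying worlds: {u, v, x, k}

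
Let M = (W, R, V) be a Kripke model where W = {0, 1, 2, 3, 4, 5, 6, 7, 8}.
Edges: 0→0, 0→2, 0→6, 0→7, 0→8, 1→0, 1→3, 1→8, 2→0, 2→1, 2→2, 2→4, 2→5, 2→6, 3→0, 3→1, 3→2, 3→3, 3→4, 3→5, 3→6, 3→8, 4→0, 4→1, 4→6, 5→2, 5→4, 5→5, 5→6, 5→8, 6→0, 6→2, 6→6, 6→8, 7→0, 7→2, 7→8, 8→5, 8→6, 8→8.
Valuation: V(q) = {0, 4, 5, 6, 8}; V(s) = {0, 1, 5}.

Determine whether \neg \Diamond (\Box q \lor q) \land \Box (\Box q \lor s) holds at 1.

No

At 1: \neg \Diamond (\Box q \lor q) is false, \Box (\Box q \lor s) is false, so \neg \Diamond (\Box q \lor q) \land \Box (\Box q \lor s) is false.
  At 1: \Diamond (\Box q \lor q) is true, so \neg \Diamond (\Box q \lor q) is false.
    At 1: \Diamond (\Box q \lor q) requires \Box q \lor q at some successor in {0, 3, 8}.
      \Box q \lor q holds at 0, so \Diamond (\Box q \lor q) is true at 1.
  At 1: \Box (\Box q \lor s) requires \Box q \lor s at every successor {0, 3, 8}.
    \Box q \lor s fails at 3, so \Box (\Box q \lor s) is false at 1.
      At 3: \Box q is false, s is false, so \Box q \lor s is false.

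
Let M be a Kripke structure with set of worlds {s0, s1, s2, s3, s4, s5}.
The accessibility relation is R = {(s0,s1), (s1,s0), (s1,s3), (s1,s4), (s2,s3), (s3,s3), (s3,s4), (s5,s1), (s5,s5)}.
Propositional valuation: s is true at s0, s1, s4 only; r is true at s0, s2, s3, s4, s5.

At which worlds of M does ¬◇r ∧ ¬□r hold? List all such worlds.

Let φ = ¬◇r ∧ ¬□r. Evaluate φ at each world:
  s0 (successors {s1}): φ is true.
  s1 (successors {s0, s3, s4}): φ is false.
  s2 (successors {s3}): φ is false.
  s3 (successors {s3, s4}): φ is false.
  s4 (successors ∅): φ is false.
  s5 (successors {s1, s5}): φ is false.
For instance, at s5:
  At s5: ¬◇r is false, ¬□r is true, so ¬◇r ∧ ¬□r is false.
    At s5: ◇r is true, so ¬◇r is false.
      At s5: ◇r requires r at some successor in {s1, s5}.
        r holds at s5, so ◇r is true at s5.
    At s5: □r is false, so ¬□r is true.
      At s5: □r requires r at every successor {s1, s5}.
        r fails at s1, so □r is false at s5.
Satisfying worlds: {s0}

s0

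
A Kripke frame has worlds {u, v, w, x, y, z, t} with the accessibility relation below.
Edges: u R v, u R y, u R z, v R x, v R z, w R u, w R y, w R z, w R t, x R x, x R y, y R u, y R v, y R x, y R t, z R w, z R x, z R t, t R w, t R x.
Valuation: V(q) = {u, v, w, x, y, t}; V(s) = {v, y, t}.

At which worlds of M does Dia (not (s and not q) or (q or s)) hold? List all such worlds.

Let φ = Dia (not (s and not q) or (q or s)). Evaluate φ at each world:
  u (successors {v, y, z}): φ is true.
  v (successors {x, z}): φ is true.
  w (successors {u, y, z, t}): φ is true.
  x (successors {x, y}): φ is true.
  y (successors {u, v, x, t}): φ is true.
  z (successors {w, x, t}): φ is true.
  t (successors {w, x}): φ is true.
For instance, at z:
  At z: Dia (not (s and not q) or (q or s)) requires not (s and not q) or (q or s) at some successor in {w, x, t}.
    not (s and not q) or (q or s) holds at w, so Dia (not (s and not q) or (q or s)) is true at z.
Satisfying worlds: {u, v, w, x, y, z, t}

u, v, w, x, y, z, t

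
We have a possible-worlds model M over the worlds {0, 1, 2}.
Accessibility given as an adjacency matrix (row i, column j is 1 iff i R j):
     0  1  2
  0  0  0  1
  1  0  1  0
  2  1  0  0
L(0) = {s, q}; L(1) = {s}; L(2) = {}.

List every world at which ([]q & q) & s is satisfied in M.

none

Recall that []ψ holds at a world iff ψ holds at every accessible world, and <>ψ holds iff ψ holds at some accessible world.
Let φ = ([]q & q) & s. Evaluate φ at each world:
  0 (successors {2}): φ is false.
  1 (successors {1}): φ is false.
  2 (successors {0}): φ is false.
For instance, at 0:
  At 0: []q & q is false, s is true, so ([]q & q) & s is false.
    At 0: []q is false, q is true, so []q & q is false.
      At 0: []q requires q at every successor {2}.
        q fails at 2, so []q is false at 0.
Satisfying worlds: none.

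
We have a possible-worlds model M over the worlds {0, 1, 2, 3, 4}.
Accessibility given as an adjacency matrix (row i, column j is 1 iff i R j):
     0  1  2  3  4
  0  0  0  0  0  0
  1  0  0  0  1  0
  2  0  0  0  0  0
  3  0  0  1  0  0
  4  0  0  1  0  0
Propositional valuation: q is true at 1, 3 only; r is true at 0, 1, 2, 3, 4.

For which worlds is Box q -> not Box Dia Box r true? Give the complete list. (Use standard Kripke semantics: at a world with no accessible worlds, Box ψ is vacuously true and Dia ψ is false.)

3, 4

Let φ = Box q -> not Box Dia Box r. Evaluate φ at each world:
  0 (successors ∅): φ is false.
  1 (successors {3}): φ is false.
  2 (successors ∅): φ is false.
  3 (successors {2}): φ is true.
  4 (successors {2}): φ is true.
For instance, at 1:
  At 1: Box q is true, not Box Dia Box r is false, so Box q -> not Box Dia Box r is false.
    At 1: Box q requires q at every successor {3}.
      At 3: q is true.
    So Box q is true at 1.
    At 1: Box Dia Box r is true, so not Box Dia Box r is false.
      At 1: Box Dia Box r requires Dia Box r at every successor {3}.
        At 3: Dia Box r is true.
      So Box Dia Box r is true at 1.
Satisfying worlds: {3, 4}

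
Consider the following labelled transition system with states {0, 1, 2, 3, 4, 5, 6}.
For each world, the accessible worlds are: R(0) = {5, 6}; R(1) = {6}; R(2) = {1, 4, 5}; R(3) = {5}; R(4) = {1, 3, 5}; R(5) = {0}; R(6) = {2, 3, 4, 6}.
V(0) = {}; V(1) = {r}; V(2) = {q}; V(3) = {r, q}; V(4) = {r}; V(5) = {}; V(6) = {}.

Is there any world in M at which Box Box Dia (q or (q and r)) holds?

No

Let φ = Box Box Dia (q or (q and r)). Evaluate φ at each world:
  0 (successors {5, 6}): φ is false.
  1 (successors {6}): φ is false.
  2 (successors {1, 4, 5}): φ is false.
  3 (successors {5}): φ is false.
  4 (successors {1, 3, 5}): φ is false.
  5 (successors {0}): φ is false.
  6 (successors {2, 3, 4, 6}): φ is false.
For instance, at 1:
  At 1: Box Box Dia (q or (q and r)) requires Box Dia (q or (q and r)) at every successor {6}.
    Box Dia (q or (q and r)) fails at 6, so Box Box Dia (q or (q and r)) is false at 1.
      At 6: Box Dia (q or (q and r)) requires Dia (q or (q and r)) at every successor {2, 3, 4, 6}.
        Dia (q or (q and r)) fails at 2, so Box Dia (q or (q and r)) is false at 6.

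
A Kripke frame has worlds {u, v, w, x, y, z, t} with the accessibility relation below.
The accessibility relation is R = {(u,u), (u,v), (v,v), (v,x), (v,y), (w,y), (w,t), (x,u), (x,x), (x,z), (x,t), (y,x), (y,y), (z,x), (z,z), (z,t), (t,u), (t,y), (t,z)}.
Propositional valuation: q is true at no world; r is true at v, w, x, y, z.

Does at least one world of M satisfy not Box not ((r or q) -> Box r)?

Yes

Let φ = not Box not ((r or q) -> Box r). Evaluate φ at each world:
  u (successors {u, v}): φ is true.
  v (successors {v, x, y}): φ is true.
  w (successors {y, t}): φ is true.
  x (successors {u, x, z, t}): φ is true.
  y (successors {x, y}): φ is true.
  z (successors {x, z, t}): φ is true.
  t (successors {u, y, z}): φ is true.
Detail at u (witness):
  At u: Box not ((r or q) -> Box r) is false, so not Box not ((r or q) -> Box r) is true.
    At u: Box not ((r or q) -> Box r) requires not ((r or q) -> Box r) at every successor {u, v}.
      not ((r or q) -> Box r) fails at u, so Box not ((r or q) -> Box r) is false at u.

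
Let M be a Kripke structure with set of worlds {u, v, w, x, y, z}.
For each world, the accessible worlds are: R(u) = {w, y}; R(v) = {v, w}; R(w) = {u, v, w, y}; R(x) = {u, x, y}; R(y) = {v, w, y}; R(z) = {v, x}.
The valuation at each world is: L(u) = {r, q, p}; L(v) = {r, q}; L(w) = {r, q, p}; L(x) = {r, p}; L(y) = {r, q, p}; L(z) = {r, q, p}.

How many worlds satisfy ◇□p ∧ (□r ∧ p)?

3

Recall that □ψ holds at a world iff ψ holds at every accessible world, and ◇ψ holds iff ψ holds at some accessible world.
Let φ = ◇□p ∧ (□r ∧ p). Evaluate φ at each world:
  u (successors {w, y}): φ is false.
  v (successors {v, w}): φ is false.
  w (successors {u, v, w, y}): φ is true.
  x (successors {u, x, y}): φ is true.
  y (successors {v, w, y}): φ is false.
  z (successors {v, x}): φ is true.
For instance, at w:
  At w: ◇□p is true, □r ∧ p is true, so ◇□p ∧ (□r ∧ p) is true.
    At w: ◇□p requires □p at some successor in {u, v, w, y}.
      □p holds at u, so ◇□p is true at w.
    At w: □r is true, p is true, so □r ∧ p is true.
      At w: □r requires r at every successor {u, v, w, y}.
        At u: r is true.
        At v: r is true.
        At w: r is true.
        At y: r is true.
      So □r is true at w.
Satisfying worlds: {w, x, z}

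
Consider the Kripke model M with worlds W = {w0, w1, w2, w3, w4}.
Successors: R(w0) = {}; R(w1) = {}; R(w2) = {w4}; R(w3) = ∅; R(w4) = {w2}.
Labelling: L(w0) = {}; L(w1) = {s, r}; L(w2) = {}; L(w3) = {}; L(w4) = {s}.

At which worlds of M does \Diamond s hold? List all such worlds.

Let φ = \Diamond s. Evaluate φ at each world:
  w0 (successors ∅): φ is false.
  w1 (successors ∅): φ is false.
  w2 (successors {w4}): φ is true.
  w3 (successors ∅): φ is false.
  w4 (successors {w2}): φ is false.
For instance, at w4:
  At w4: \Diamond s requires s at some successor in {w2}.
    At w2: s is false.
  So \Diamond s is false at w4.
Satisfying worlds: {w2}

w2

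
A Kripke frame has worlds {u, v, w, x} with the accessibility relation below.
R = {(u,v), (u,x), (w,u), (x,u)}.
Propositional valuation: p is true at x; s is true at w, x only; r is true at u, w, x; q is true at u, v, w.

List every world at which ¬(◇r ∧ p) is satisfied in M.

u, v, w

Let φ = ¬(◇r ∧ p). Evaluate φ at each world:
  u (successors {v, x}): φ is true.
  v (successors ∅): φ is true.
  w (successors {u}): φ is true.
  x (successors {u}): φ is false.
For instance, at w:
  At w: ◇r ∧ p is false, so ¬(◇r ∧ p) is true.
    At w: ◇r is true, p is false, so ◇r ∧ p is false.
      At w: ◇r requires r at some successor in {u}.
        r holds at u, so ◇r is true at w.
Satisfying worlds: {u, v, w}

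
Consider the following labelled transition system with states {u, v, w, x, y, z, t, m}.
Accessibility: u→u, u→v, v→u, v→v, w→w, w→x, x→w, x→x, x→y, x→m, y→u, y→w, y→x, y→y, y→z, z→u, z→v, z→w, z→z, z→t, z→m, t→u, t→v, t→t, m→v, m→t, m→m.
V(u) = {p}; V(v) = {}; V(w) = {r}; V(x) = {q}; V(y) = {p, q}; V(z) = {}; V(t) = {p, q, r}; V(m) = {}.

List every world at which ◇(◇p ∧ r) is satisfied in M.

Let φ = ◇(◇p ∧ r). Evaluate φ at each world:
  u (successors {u, v}): φ is false.
  v (successors {u, v}): φ is false.
  w (successors {w, x}): φ is false.
  x (successors {w, x, y, m}): φ is false.
  y (successors {u, w, x, y, z}): φ is false.
  z (successors {u, v, w, z, t, m}): φ is true.
  t (successors {u, v, t}): φ is true.
  m (successors {v, t, m}): φ is true.
For instance, at x:
  At x: ◇(◇p ∧ r) requires ◇p ∧ r at some successor in {w, x, y, m}.
    At w: ◇p ∧ r is false.
    At x: ◇p ∧ r is false.
    At y: ◇p ∧ r is false.
    At m: ◇p ∧ r is false.
  So ◇(◇p ∧ r) is false at x.
Satisfying worlds: {z, t, m}

z, t, m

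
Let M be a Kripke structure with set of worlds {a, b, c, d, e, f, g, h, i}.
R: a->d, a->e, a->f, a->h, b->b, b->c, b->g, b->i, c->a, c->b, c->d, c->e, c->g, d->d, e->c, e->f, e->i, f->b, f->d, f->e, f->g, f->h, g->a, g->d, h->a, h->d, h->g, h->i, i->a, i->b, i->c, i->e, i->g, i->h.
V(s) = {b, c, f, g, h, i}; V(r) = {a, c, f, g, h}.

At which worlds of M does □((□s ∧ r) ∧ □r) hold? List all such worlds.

none

Let φ = □((□s ∧ r) ∧ □r). Evaluate φ at each world:
  a (successors {d, e, f, h}): φ is false.
  b (successors {b, c, g, i}): φ is false.
  c (successors {a, b, d, e, g}): φ is false.
  d (successors {d}): φ is false.
  e (successors {c, f, i}): φ is false.
  f (successors {b, d, e, g, h}): φ is false.
  g (successors {a, d}): φ is false.
  h (successors {a, d, g, i}): φ is false.
  i (successors {a, b, c, e, g, h}): φ is false.
For instance, at b:
  At b: □((□s ∧ r) ∧ □r) requires (□s ∧ r) ∧ □r at every successor {b, c, g, i}.
    (□s ∧ r) ∧ □r fails at b, so □((□s ∧ r) ∧ □r) is false at b.
      At b: □s ∧ r is false, □r is false, so (□s ∧ r) ∧ □r is false.
Satisfying worlds: none.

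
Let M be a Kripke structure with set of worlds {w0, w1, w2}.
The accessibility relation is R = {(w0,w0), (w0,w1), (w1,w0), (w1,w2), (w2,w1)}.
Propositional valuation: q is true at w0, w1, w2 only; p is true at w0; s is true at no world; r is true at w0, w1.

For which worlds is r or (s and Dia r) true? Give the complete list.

w0, w1

Let φ = r or (s and Dia r). Evaluate φ at each world:
  w0 (successors {w0, w1}): φ is true.
  w1 (successors {w0, w2}): φ is true.
  w2 (successors {w1}): φ is false.
For instance, at w0:
  At w0: r is true, s and Dia r is false, so r or (s and Dia r) is true.
    At w0: s is false, Dia r is true, so s and Dia r is false.
      At w0: Dia r requires r at some successor in {w0, w1}.
        r holds at w0, so Dia r is true at w0.
Satisfying worlds: {w0, w1}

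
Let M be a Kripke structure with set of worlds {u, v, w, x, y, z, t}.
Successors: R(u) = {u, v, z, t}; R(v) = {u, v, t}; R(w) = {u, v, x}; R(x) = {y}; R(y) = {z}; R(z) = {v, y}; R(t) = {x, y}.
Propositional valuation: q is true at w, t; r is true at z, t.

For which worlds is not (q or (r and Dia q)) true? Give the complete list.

Let φ = not (q or (r and Dia q)). Evaluate φ at each world:
  u (successors {u, v, z, t}): φ is true.
  v (successors {u, v, t}): φ is true.
  w (successors {u, v, x}): φ is false.
  x (successors {y}): φ is true.
  y (successors {z}): φ is true.
  z (successors {v, y}): φ is true.
  t (successors {x, y}): φ is false.
For instance, at v:
  At v: q or (r and Dia q) is false, so not (q or (r and Dia q)) is true.
    At v: q is false, r and Dia q is false, so q or (r and Dia q) is false.
      At v: r is false, Dia q is true, so r and Dia q is false.
Satisfying worlds: {u, v, x, y, z}

u, v, x, y, z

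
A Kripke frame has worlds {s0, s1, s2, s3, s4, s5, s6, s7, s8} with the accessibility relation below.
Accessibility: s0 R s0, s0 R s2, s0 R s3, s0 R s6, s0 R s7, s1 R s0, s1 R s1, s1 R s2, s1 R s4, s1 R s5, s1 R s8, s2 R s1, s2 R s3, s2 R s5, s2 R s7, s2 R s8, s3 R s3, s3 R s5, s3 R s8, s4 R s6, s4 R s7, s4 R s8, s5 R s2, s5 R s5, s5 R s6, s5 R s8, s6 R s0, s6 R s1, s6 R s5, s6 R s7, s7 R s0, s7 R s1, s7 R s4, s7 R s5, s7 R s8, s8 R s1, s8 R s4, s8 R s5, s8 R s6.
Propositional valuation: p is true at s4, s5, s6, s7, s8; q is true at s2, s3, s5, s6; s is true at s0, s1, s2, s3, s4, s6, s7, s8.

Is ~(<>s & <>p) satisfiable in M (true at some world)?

Let φ = ~(<>s & <>p). Evaluate φ at each world:
  s0 (successors {s0, s2, s3, s6, s7}): φ is false.
  s1 (successors {s0, s1, s2, s4, s5, s8}): φ is false.
  s2 (successors {s1, s3, s5, s7, s8}): φ is false.
  s3 (successors {s3, s5, s8}): φ is false.
  s4 (successors {s6, s7, s8}): φ is false.
  s5 (successors {s2, s5, s6, s8}): φ is false.
  s6 (successors {s0, s1, s5, s7}): φ is false.
  s7 (successors {s0, s1, s4, s5, s8}): φ is false.
  s8 (successors {s1, s4, s5, s6}): φ is false.
For instance, at s3:
  At s3: <>s & <>p is true, so ~(<>s & <>p) is false.
    At s3: <>s is true, <>p is true, so <>s & <>p is true.
      At s3: <>s requires s at some successor in {s3, s5, s8}.
        s holds at s3, so <>s is true at s3.
      At s3: <>p requires p at some successor in {s3, s5, s8}.
        p holds at s5, so <>p is true at s3.

No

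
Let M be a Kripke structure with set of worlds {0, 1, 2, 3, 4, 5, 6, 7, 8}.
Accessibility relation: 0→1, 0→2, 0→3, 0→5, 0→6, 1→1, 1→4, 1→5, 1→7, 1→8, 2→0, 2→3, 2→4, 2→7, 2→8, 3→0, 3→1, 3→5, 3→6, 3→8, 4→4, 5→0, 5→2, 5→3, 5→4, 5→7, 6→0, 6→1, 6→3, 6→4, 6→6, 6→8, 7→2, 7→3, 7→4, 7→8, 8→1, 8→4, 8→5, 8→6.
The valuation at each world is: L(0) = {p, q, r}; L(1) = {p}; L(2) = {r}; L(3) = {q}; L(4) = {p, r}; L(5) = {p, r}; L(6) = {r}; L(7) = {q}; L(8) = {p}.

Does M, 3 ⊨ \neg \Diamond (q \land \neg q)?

Yes

At 3: \Diamond (q \land \neg q) is false, so \neg \Diamond (q \land \neg q) is true.
  At 3: \Diamond (q \land \neg q) requires q \land \neg q at some successor in {0, 1, 5, 6, 8}.
    At 0: q \land \neg q is false.
    At 1: q \land \neg q is false.
    At 5: q \land \neg q is false.
    At 6: q \land \neg q is false.
    At 8: q \land \neg q is false.
  So \Diamond (q \land \neg q) is false at 3.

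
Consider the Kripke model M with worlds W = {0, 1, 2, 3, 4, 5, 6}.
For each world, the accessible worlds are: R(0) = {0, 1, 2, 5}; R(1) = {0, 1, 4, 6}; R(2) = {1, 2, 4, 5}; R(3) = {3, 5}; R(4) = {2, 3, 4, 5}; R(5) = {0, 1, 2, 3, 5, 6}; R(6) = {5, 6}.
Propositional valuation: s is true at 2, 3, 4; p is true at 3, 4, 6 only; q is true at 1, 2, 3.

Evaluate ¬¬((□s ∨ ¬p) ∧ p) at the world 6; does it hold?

No

At 6: ¬((□s ∨ ¬p) ∧ p) is true, so ¬¬((□s ∨ ¬p) ∧ p) is false.
  At 6: (□s ∨ ¬p) ∧ p is false, so ¬((□s ∨ ¬p) ∧ p) is true.
    At 6: □s ∨ ¬p is false, p is true, so (□s ∨ ¬p) ∧ p is false.
      At 6: □s is false, ¬p is false, so □s ∨ ¬p is false.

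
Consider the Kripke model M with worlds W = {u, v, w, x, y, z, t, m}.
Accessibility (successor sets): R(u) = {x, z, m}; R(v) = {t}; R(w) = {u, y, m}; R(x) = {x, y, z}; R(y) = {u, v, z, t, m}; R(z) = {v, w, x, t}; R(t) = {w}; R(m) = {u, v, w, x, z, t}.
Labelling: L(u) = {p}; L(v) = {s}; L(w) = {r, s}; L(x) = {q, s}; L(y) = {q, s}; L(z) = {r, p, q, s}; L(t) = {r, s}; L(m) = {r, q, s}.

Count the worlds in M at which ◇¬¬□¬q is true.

4

Let φ = ◇¬¬□¬q. Evaluate φ at each world:
  u (successors {x, z, m}): φ is false.
  v (successors {t}): φ is true.
  w (successors {u, y, m}): φ is false.
  x (successors {x, y, z}): φ is false.
  y (successors {u, v, z, t, m}): φ is true.
  z (successors {v, w, x, t}): φ is true.
  t (successors {w}): φ is false.
  m (successors {u, v, w, x, z, t}): φ is true.
For instance, at z:
  At z: ◇¬¬□¬q requires ¬¬□¬q at some successor in {v, w, x, t}.
    ¬¬□¬q holds at v, so ◇¬¬□¬q is true at z.
      At v: ¬□¬q is false, so ¬¬□¬q is true.
Satisfying worlds: {v, y, z, m}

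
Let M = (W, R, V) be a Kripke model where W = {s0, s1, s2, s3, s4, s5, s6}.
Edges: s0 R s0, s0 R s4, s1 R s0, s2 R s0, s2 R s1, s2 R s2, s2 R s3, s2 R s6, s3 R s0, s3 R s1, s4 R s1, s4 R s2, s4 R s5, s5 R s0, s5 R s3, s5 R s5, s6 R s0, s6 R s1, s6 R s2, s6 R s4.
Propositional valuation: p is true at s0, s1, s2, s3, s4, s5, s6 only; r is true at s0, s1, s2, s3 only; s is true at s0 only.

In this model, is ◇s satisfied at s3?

Yes

At s3: ◇s requires s at some successor in {s0, s1}.
  s holds at s0, so ◇s is true at s3.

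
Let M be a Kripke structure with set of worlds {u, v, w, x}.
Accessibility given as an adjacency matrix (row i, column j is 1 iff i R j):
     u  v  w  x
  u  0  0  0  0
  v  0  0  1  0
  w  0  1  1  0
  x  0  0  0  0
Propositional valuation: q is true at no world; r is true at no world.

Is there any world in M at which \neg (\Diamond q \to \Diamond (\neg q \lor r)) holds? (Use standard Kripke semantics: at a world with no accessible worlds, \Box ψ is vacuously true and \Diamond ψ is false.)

No

Recall that \Diamond ψ holds at a world iff ψ holds at some accessible world.
Let φ = \neg (\Diamond q \to \Diamond (\neg q \lor r)). Evaluate φ at each world:
  u (successors ∅): φ is false.
  v (successors {w}): φ is false.
  w (successors {v, w}): φ is false.
  x (successors ∅): φ is false.
For instance, at w:
  At w: \Diamond q \to \Diamond (\neg q \lor r) is true, so \neg (\Diamond q \to \Diamond (\neg q \lor r)) is false.
    At w: \Diamond q is false, \Diamond (\neg q \lor r) is true, so \Diamond q \to \Diamond (\neg q \lor r) is true.
      At w: \Diamond q requires q at some successor in {v, w}.
        At v: q is false.
        At w: q is false.
      So \Diamond q is false at w.
      At w: \Diamond (\neg q \lor r) requires \neg q \lor r at some successor in {v, w}.
        \neg q \lor r holds at v, so \Diamond (\neg q \lor r) is true at w.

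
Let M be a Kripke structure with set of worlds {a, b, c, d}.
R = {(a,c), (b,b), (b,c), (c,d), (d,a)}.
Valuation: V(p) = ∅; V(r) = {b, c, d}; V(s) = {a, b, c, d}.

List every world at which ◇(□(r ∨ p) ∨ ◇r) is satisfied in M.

Recall that □ψ holds at a world iff ψ holds at every accessible world, and ◇ψ holds iff ψ holds at some accessible world.
Let φ = ◇(□(r ∨ p) ∨ ◇r). Evaluate φ at each world:
  a (successors {c}): φ is true.
  b (successors {b, c}): φ is true.
  c (successors {d}): φ is false.
  d (successors {a}): φ is true.
For instance, at a:
  At a: ◇(□(r ∨ p) ∨ ◇r) requires □(r ∨ p) ∨ ◇r at some successor in {c}.
    □(r ∨ p) ∨ ◇r holds at c, so ◇(□(r ∨ p) ∨ ◇r) is true at a.
      At c: □(r ∨ p) is true, ◇r is true, so □(r ∨ p) ∨ ◇r is true.
Satisfying worlds: {a, b, d}

a, b, d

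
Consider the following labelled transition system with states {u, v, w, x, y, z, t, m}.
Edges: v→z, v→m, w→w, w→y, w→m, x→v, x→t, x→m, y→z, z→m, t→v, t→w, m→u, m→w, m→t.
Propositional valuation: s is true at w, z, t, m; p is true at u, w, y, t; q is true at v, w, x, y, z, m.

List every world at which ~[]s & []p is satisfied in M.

m

Let φ = ~[]s & []p. Evaluate φ at each world:
  u (successors ∅): φ is false.
  v (successors {z, m}): φ is false.
  w (successors {w, y, m}): φ is false.
  x (successors {v, t, m}): φ is false.
  y (successors {z}): φ is false.
  z (successors {m}): φ is false.
  t (successors {v, w}): φ is false.
  m (successors {u, w, t}): φ is true.
For instance, at v:
  At v: ~[]s is false, []p is false, so ~[]s & []p is false.
    At v: []s is true, so ~[]s is false.
      At v: []s requires s at every successor {z, m}.
        At z: s is true.
        At m: s is true.
      So []s is true at v.
    At v: []p requires p at every successor {z, m}.
      p fails at z, so []p is false at v.
Satisfying worlds: {m}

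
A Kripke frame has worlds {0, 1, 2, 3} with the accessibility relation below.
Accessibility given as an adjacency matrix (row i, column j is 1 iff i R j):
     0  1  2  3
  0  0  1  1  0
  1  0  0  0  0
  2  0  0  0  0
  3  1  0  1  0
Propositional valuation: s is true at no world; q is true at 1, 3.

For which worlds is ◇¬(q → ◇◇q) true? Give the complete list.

0

Recall that ◇ψ holds at a world iff ψ holds at some accessible world.
Let φ = ◇¬(q → ◇◇q). Evaluate φ at each world:
  0 (successors {1, 2}): φ is true.
  1 (successors ∅): φ is false.
  2 (successors ∅): φ is false.
  3 (successors {0, 2}): φ is false.
For instance, at 0:
  At 0: ◇¬(q → ◇◇q) requires ¬(q → ◇◇q) at some successor in {1, 2}.
    ¬(q → ◇◇q) holds at 1, so ◇¬(q → ◇◇q) is true at 0.
      At 1: q → ◇◇q is false, so ¬(q → ◇◇q) is true.
Satisfying worlds: {0}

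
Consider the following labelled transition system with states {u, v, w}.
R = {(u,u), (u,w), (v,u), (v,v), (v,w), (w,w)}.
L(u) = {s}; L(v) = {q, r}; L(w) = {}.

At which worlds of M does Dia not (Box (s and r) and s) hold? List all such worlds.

u, v, w

Let φ = Dia not (Box (s and r) and s). Evaluate φ at each world:
  u (successors {u, w}): φ is true.
  v (successors {u, v, w}): φ is true.
  w (successors {w}): φ is true.
For instance, at v:
  At v: Dia not (Box (s and r) and s) requires not (Box (s and r) and s) at some successor in {u, v, w}.
    not (Box (s and r) and s) holds at u, so Dia not (Box (s and r) and s) is true at v.
      At u: Box (s and r) and s is false, so not (Box (s and r) and s) is true.
Satisfying worlds: {u, v, w}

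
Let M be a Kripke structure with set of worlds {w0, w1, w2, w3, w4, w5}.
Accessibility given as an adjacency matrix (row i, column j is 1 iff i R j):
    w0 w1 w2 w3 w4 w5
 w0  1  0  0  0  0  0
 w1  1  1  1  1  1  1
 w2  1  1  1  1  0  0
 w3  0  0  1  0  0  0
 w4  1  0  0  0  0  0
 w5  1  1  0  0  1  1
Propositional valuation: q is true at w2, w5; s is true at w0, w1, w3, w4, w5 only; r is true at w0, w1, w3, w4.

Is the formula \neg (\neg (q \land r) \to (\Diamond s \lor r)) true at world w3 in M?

At w3: \neg (q \land r) \to (\Diamond s \lor r) is true, so \neg (\neg (q \land r) \to (\Diamond s \lor r)) is false.
  At w3: \neg (q \land r) is true, \Diamond s \lor r is true, so \neg (q \land r) \to (\Diamond s \lor r) is true.
    At w3: \Diamond s is false, r is true, so \Diamond s \lor r is true.
      At w3: \Diamond s requires s at some successor in {w2}.
        At w2: s is false.
      So \Diamond s is false at w3.

No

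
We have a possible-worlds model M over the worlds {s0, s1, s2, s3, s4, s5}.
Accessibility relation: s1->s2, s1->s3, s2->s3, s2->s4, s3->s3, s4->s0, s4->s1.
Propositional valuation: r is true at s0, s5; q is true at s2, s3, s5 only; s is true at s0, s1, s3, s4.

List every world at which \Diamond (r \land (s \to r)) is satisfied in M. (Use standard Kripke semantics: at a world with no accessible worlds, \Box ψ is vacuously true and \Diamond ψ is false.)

Let φ = \Diamond (r \land (s \to r)). Evaluate φ at each world:
  s0 (successors ∅): φ is false.
  s1 (successors {s2, s3}): φ is false.
  s2 (successors {s3, s4}): φ is false.
  s3 (successors {s3}): φ is false.
  s4 (successors {s0, s1}): φ is true.
  s5 (successors ∅): φ is false.
For instance, at s1:
  At s1: \Diamond (r \land (s \to r)) requires r \land (s \to r) at some successor in {s2, s3}.
    At s2: r \land (s \to r) is false.
    At s3: r \land (s \to r) is false.
  So \Diamond (r \land (s \to r)) is false at s1.
Satisfying worlds: {s4}

s4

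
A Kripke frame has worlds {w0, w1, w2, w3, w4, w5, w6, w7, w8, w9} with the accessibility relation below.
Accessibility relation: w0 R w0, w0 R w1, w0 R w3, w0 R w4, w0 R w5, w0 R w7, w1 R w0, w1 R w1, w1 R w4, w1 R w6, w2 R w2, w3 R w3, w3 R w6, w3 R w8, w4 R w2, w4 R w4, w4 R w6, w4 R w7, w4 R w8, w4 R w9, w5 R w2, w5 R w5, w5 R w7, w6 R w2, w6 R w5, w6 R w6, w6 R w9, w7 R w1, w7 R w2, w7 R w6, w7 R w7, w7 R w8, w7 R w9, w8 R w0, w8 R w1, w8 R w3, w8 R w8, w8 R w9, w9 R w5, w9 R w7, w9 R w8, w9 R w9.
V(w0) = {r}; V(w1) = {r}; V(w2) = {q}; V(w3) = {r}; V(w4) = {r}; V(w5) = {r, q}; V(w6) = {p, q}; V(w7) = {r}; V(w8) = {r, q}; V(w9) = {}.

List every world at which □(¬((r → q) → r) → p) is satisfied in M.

w0, w1, w3

Let φ = □(¬((r → q) → r) → p). Evaluate φ at each world:
  w0 (successors {w0, w1, w3, w4, w5, w7}): φ is true.
  w1 (successors {w0, w1, w4, w6}): φ is true.
  w2 (successors {w2}): φ is false.
  w3 (successors {w3, w6, w8}): φ is true.
  w4 (successors {w2, w4, w6, w7, w8, w9}): φ is false.
  w5 (successors {w2, w5, w7}): φ is false.
  w6 (successors {w2, w5, w6, w9}): φ is false.
  w7 (successors {w1, w2, w6, w7, w8, w9}): φ is false.
  w8 (successors {w0, w1, w3, w8, w9}): φ is false.
  w9 (successors {w5, w7, w8, w9}): φ is false.
For instance, at w7:
  At w7: □(¬((r → q) → r) → p) requires ¬((r → q) → r) → p at every successor {w1, w2, w6, w7, w8, w9}.
    ¬((r → q) → r) → p fails at w2, so □(¬((r → q) → r) → p) is false at w7.
Satisfying worlds: {w0, w1, w3}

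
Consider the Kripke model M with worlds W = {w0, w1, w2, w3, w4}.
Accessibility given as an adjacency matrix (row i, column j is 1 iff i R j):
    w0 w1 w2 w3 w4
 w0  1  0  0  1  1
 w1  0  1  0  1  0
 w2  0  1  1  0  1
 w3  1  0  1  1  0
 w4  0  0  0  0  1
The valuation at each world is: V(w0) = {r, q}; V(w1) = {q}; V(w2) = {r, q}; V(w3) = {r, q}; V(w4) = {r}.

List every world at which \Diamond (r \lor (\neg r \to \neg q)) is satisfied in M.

Let φ = \Diamond (r \lor (\neg r \to \neg q)). Evaluate φ at each world:
  w0 (successors {w0, w3, w4}): φ is true.
  w1 (successors {w1, w3}): φ is true.
  w2 (successors {w1, w2, w4}): φ is true.
  w3 (successors {w0, w2, w3}): φ is true.
  w4 (successors {w4}): φ is true.
For instance, at w2:
  At w2: \Diamond (r \lor (\neg r \to \neg q)) requires r \lor (\neg r \to \neg q) at some successor in {w1, w2, w4}.
    r \lor (\neg r \to \neg q) holds at w2, so \Diamond (r \lor (\neg r \to \neg q)) is true at w2.
Satisfying worlds: {w0, w1, w2, w3, w4}

w0, w1, w2, w3, w4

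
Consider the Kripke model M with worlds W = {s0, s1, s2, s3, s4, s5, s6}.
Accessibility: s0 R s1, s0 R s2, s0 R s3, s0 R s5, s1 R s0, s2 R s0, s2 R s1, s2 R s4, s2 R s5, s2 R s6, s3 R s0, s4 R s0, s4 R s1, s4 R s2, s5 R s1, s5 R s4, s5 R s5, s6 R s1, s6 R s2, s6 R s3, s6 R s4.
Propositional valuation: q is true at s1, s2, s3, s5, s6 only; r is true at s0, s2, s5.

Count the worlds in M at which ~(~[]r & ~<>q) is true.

Let φ = ~(~[]r & ~<>q). Evaluate φ at each world:
  s0 (successors {s1, s2, s3, s5}): φ is true.
  s1 (successors {s0}): φ is true.
  s2 (successors {s0, s1, s4, s5, s6}): φ is true.
  s3 (successors {s0}): φ is true.
  s4 (successors {s0, s1, s2}): φ is true.
  s5 (successors {s1, s4, s5}): φ is true.
  s6 (successors {s1, s2, s3, s4}): φ is true.
For instance, at s5:
  At s5: ~[]r & ~<>q is false, so ~(~[]r & ~<>q) is true.
    At s5: ~[]r is true, ~<>q is false, so ~[]r & ~<>q is false.
      At s5: []r is false, so ~[]r is true.
      At s5: <>q is true, so ~<>q is false.
Satisfying worlds: {s0, s1, s2, s3, s4, s5, s6}

7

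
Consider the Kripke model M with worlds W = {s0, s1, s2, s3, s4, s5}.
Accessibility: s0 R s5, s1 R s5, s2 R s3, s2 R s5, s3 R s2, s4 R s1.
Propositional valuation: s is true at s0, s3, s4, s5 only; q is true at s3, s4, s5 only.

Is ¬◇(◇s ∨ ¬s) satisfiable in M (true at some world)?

Yes

Recall that ◇ψ holds at a world iff ψ holds at some accessible world.
Let φ = ¬◇(◇s ∨ ¬s). Evaluate φ at each world:
  s0 (successors {s5}): φ is true.
  s1 (successors {s5}): φ is true.
  s2 (successors {s3, s5}): φ is true.
  s3 (successors {s2}): φ is false.
  s4 (successors {s1}): φ is false.
  s5 (successors ∅): φ is true.
Detail at s0 (witness):
  At s0: ◇(◇s ∨ ¬s) is false, so ¬◇(◇s ∨ ¬s) is true.
    At s0: ◇(◇s ∨ ¬s) requires ◇s ∨ ¬s at some successor in {s5}.
      At s5: ◇s ∨ ¬s is false.
    So ◇(◇s ∨ ¬s) is false at s0.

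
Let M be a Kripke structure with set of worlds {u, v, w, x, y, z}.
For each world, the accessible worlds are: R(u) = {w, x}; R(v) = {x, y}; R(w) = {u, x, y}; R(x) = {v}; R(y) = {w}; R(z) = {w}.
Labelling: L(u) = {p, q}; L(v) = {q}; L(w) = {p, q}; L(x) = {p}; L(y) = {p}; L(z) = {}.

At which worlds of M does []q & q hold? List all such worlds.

Let φ = []q & q. Evaluate φ at each world:
  u (successors {w, x}): φ is false.
  v (successors {x, y}): φ is false.
  w (successors {u, x, y}): φ is false.
  x (successors {v}): φ is false.
  y (successors {w}): φ is false.
  z (successors {w}): φ is false.
For instance, at x:
  At x: []q is true, q is false, so []q & q is false.
    At x: []q requires q at every successor {v}.
      At v: q is true.
    So []q is true at x.
Satisfying worlds: none.

none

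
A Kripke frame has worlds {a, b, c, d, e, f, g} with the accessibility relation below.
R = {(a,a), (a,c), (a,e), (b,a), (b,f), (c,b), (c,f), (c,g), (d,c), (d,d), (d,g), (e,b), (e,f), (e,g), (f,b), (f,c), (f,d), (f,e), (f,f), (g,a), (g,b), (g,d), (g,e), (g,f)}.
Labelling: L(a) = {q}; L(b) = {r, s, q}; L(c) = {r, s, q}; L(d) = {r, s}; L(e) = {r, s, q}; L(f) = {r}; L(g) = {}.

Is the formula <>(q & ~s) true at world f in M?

At f: <>(q & ~s) requires q & ~s at some successor in {b, c, d, e, f}.
  At b: q & ~s is false.
  At c: q & ~s is false.
  At d: q & ~s is false.
  At e: q & ~s is false.
  At f: q & ~s is false.
So <>(q & ~s) is false at f.

No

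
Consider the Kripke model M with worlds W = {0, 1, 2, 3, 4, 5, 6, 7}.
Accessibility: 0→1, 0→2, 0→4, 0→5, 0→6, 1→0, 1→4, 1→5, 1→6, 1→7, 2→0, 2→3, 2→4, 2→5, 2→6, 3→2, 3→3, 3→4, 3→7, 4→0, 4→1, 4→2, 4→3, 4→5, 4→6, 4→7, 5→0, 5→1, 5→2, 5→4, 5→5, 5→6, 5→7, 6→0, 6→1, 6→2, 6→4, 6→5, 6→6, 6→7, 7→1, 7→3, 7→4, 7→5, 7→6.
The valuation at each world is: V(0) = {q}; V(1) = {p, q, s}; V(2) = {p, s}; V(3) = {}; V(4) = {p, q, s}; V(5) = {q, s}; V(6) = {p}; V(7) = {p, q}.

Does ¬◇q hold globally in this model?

Let φ = ¬◇q. Evaluate φ at each world:
  0 (successors {1, 2, 4, 5, 6}): φ is false.
  1 (successors {0, 4, 5, 6, 7}): φ is false.
  2 (successors {0, 3, 4, 5, 6}): φ is false.
  3 (successors {2, 3, 4, 7}): φ is false.
  4 (successors {0, 1, 2, 3, 5, 6, 7}): φ is false.
  5 (successors {0, 1, 2, 4, 5, 6, 7}): φ is false.
  6 (successors {0, 1, 2, 4, 5, 6, 7}): φ is false.
  7 (successors {1, 3, 4, 5, 6}): φ is false.
Detail at 0 (counterexample):
  At 0: ◇q is true, so ¬◇q is false.
    At 0: ◇q requires q at some successor in {1, 2, 4, 5, 6}.
      q holds at 1, so ◇q is true at 0.

No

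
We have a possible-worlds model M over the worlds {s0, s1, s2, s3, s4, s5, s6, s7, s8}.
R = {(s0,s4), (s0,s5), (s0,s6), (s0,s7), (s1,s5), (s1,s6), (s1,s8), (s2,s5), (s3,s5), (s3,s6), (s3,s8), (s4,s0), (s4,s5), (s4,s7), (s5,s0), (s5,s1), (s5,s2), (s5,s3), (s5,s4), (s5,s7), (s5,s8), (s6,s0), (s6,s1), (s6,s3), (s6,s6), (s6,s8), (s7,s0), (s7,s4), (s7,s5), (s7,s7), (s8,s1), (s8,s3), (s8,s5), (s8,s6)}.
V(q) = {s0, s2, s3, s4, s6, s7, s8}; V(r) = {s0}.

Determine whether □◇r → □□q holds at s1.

At s1: □◇r is false, □□q is false, so □◇r → □□q is true.
  At s1: □◇r requires ◇r at every successor {s5, s6, s8}.
    ◇r fails at s8, so □◇r is false at s1.
      At s8: ◇r requires r at some successor in {s1, s3, s5, s6}.
        At s1: r is false.
        At s3: r is false.
        At s5: r is false.
        At s6: r is false.
      So ◇r is false at s8.
  At s1: □□q requires □q at every successor {s5, s6, s8}.
    □q fails at s5, so □□q is false at s1.
      At s5: □q requires q at every successor {s0, s1, s2, s3, s4, s7, s8}.
        q fails at s1, so □q is false at s5.

Yes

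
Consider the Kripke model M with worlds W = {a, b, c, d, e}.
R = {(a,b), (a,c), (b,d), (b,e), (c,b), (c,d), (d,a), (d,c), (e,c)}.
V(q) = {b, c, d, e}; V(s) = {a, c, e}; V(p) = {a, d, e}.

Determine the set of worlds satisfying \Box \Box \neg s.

Let φ = \Box \Box \neg s. Evaluate φ at each world:
  a (successors {b, c}): φ is false.
  b (successors {d, e}): φ is false.
  c (successors {b, d}): φ is false.
  d (successors {a, c}): φ is false.
  e (successors {c}): φ is true.
For instance, at c:
  At c: \Box \Box \neg s requires \Box \neg s at every successor {b, d}.
    \Box \neg s fails at b, so \Box \Box \neg s is false at c.
      At b: \Box \neg s requires \neg s at every successor {d, e}.
        \neg s fails at e, so \Box \neg s is false at b.
Satisfying worlds: {e}

e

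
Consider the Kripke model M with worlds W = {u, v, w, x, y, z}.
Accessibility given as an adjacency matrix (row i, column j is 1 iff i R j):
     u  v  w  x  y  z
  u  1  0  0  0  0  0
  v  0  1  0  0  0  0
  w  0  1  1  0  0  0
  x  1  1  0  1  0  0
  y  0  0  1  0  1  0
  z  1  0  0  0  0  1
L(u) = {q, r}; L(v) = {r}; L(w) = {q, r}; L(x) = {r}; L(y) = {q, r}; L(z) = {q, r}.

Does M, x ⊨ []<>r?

Recall that []ψ holds at a world iff ψ holds at every accessible world, and <>ψ holds iff ψ holds at some accessible world.
At x: []<>r requires <>r at every successor {u, v, x}.
    At u: <>r requires r at some successor in {u}.
      r holds at u, so <>r is true at u.
    At v: <>r requires r at some successor in {v}.
      r holds at v, so <>r is true at v.
    At x: <>r requires r at some successor in {u, v, x}.
      r holds at u, so <>r is true at x.
So []<>r is true at x.

Yes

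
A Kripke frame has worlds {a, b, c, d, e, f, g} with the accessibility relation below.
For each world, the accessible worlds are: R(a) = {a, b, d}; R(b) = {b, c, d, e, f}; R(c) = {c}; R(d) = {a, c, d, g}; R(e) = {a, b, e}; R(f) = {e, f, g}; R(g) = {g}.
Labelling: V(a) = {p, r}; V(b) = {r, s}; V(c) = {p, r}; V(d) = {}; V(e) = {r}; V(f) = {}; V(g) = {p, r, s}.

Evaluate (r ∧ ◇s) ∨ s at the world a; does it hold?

Yes

At a: r ∧ ◇s is true, s is false, so (r ∧ ◇s) ∨ s is true.
  At a: r is true, ◇s is true, so r ∧ ◇s is true.
    At a: ◇s requires s at some successor in {a, b, d}.
      s holds at b, so ◇s is true at a.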